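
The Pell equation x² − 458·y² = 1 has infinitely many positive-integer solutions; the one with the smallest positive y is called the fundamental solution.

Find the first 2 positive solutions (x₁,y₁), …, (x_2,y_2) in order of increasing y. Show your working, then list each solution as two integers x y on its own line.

22899 1070
1048728401 49003860

[21; 2,2,42] for √458; ℓ=3 ⇒ convergent index 5
k=0  a_k=21  p_k/q_k = 21/1
k=1  a_k=2  p_k/q_k = 43/2
k=2  a_k=2  p_k/q_k = 107/5
…
k=4  a_k=2  p_k/q_k = 9181/429
k=5  a_k=2  p_k/q_k = 22899/1070
fundamental: x₁=22899, y₁=1070  (since 524364201 − 458·1144900 = 1)
k=2:  x_2 = 22899·22899+458·1070·1070 = 1048728401,  y_2 = 22899·1070+1070·22899 = 49003860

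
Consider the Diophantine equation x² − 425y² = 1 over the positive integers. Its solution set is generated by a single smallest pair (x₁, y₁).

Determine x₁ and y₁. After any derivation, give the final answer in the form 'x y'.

143649 6968

√425 = [20; 1,1,1,1,1,1,40, …], period ℓ=7 (odd) → k=13
step 0: (20, 1)  from 20·(1,0) + (0,1)
…
step 3: (62, 3)  from 1·(41,2) + (21,1)
…
step 5: (165, 8)  from 1·(103,5) + (62,3)
step 6: (268, 13)  from 1·(165,8) + (103,5)
step 7: (10885, 528)  from 40·(268,13) + (165,8)
step 8: (11153, 541)  from 1·(10885,528) + (268,13)
step 9: (22038, 1069)  from 1·(11153,541) + (10885,528)
step 10: (33191, 1610)  from 1·(22038,1069) + (11153,541)
step 11: (55229, 2679)  from 1·(33191,1610) + (22038,1069)
step 12: (88420, 4289)  from 1·(55229,2679) + (33191,1610)
step 13: (143649, 6968)  from 1·(88420,4289) + (55229,2679)
→ (143649, 6968).  Check: 143649²=20635035201, 425·6968²=20635035200, difference 1.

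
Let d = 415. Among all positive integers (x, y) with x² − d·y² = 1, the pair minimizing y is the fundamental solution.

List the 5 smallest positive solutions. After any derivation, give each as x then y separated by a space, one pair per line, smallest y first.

18412804 903849
678062702284831 33284788965192
24970071273761872339444 1225732590794885332887
919538056459614718055705397121 45138347901436822389057205104
33862548008263614468078655355989935124 1662247105585933832332453329850170345

d=415: √d = [20; 2,1,2,4,6,…,1,2,40] (ℓ=16, even), read p_15/q_15
i=0: a=20 ⇒ p=20, q=1
…
i=2: a=1 ⇒ p=61, q=3
i=3: a=2 ⇒ p=163, q=8
i=4: a=4 ⇒ p=713, q=35
…
i=7: a=1 ⇒ p=9595, q=471
i=8: a=3 ⇒ p=33939, q=1666
i=9: a=1 ⇒ p=43534, q=2137
i=10: a=1 ⇒ p=77473, q=3803
i=11: a=6 ⇒ p=508372, q=24955
i=12: a=4 ⇒ p=2110961, q=103623
…
i=14: a=1 ⇒ p=6841255, q=335824
i=15: a=2 ⇒ p=18412804, q=903849
fundamental: x₁=18412804, y₁=903849  (since 339031351142416 − 415·816943014801 = 1)
n=2: (18412804,903849)∘(18412804,903849) = (18412804·18412804+415·903849·903849, 18412804·903849+903849·18412804) = (678062702284831,33284788965192)
n=3: (678062702284831,33284788965192)∘(18412804,903849) = (18412804·678062702284831+415·903849·33284788965192, 18412804·33284788965192+903849·678062702284831) = (24970071273761872339444,1225732590794885332887)
n=4: (24970071273761872339444,1225732590794885332887)∘(18412804,903849) = (18412804·24970071273761872339444+415·903849·1225732590794885332887, 18412804·1225732590794885332887+903849·24970071273761872339444) = (919538056459614718055705397121,45138347901436822389057205104)
n=5: (919538056459614718055705397121,45138347901436822389057205104)∘(18412804,903849) = (18412804·919538056459614718055705397121+415·903849·45138347901436822389057205104, 18412804·45138347901436822389057205104+903849·919538056459614718055705397121) = (33862548008263614468078655355989935124,1662247105585933832332453329850170345)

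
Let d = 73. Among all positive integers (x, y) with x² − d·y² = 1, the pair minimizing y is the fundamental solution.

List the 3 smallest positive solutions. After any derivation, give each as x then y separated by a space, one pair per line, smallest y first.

2281249 267000
10408194000001 1218186966000
47487364308614281249 5557975596000801000

d=73: √d = [8; 1,1,5,5,1,1,16] (ℓ=7, odd), read p_13/q_13
k=0  a_k=8  p_k/q_k = 8/1
k=1  a_k=1  p_k/q_k = 9/1
k=2  a_k=1  p_k/q_k = 17/2
k=3  a_k=5  p_k/q_k = 94/11
k=4  a_k=5  p_k/q_k = 487/57
…
k=6  a_k=1  p_k/q_k = 1068/125
…
k=8  a_k=1  p_k/q_k = 18737/2193
k=9  a_k=1  p_k/q_k = 36406/4261
…
k=12  a_k=1  p_k/q_k = 1241008/145249
k=13  a_k=1  p_k/q_k = 2281249/267000
(x₁, y₁) = (2281249, 267000);  2281249² − 73·267000² = 1 ✓
k=2:  x_2 = 2281249·2281249+73·267000·267000 = 10408194000001,  y_2 = 2281249·267000+267000·2281249 = 1218186966000
k=3:  x_3 = 2281249·10408194000001+73·267000·1218186966000 = 47487364308614281249,  y_3 = 2281249·1218186966000+267000·10408194000001 = 5557975596000801000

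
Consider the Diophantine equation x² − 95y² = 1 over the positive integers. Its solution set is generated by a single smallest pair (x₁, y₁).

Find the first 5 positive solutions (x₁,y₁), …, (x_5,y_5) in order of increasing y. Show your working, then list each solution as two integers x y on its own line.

[9; 1,2,1,18] for √95; ℓ=4 ⇒ convergent index 3
a_0=9:  p_0=9·1+0=9,  q_0=9·0+1=1
a_1=1:  p_1=1·9+1=10,  q_1=1·1+0=1
a_2=2:  p_2=2·10+9=29,  q_2=2·1+1=3
a_3=1:  p_3=1·29+10=39,  q_3=1·3+1=4
→ (39, 4).  Check: 39²=1521, 95·4²=1520, difference 1.
(x_2, y_2) = (39·39 + 95·4·4, 39·4 + 4·39) = (3041, 312)
(x_3, y_3) = (39·3041 + 95·4·312, 39·312 + 4·3041) = (237159, 24332)
(x_4, y_4) = (39·237159 + 95·4·24332, 39·24332 + 4·237159) = (18495361, 1897584)
(x_5, y_5) = (39·18495361 + 95·4·1897584, 39·1897584 + 4·18495361) = (1442400999, 147987220)

39 4
3041 312
237159 24332
18495361 1897584
1442400999 147987220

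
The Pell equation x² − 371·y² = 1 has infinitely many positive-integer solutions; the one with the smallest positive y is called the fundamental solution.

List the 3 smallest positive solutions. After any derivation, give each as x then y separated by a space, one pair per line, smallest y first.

[19; 3,1,4,1,3,38] for √371; ℓ=6 ⇒ convergent index 5
k=0  a_k=19  p_k/q_k = 19/1
…
k=4  a_k=1  p_k/q_k = 443/23
k=5  a_k=3  p_k/q_k = 1695/88
(x₁, y₁) = (1695, 88);  1695² − 371·88² = 1 ✓
(x_2, y_2) = (1695·1695 + 371·88·88, 1695·88 + 88·1695) = (5746049, 298320)
(x_3, y_3) = (1695·5746049 + 371·88·298320, 1695·298320 + 88·5746049) = (19479104415, 1011304712)

1695 88
5746049 298320
19479104415 1011304712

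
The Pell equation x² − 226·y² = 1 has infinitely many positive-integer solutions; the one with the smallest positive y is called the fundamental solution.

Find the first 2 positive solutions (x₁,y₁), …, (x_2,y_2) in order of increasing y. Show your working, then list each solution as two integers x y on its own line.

451 30
406801 27060

√226 → a₀=15, period (30); ℓ=1 odd so k=1
i=0: a=15 ⇒ p=15, q=1
i=1: a=30 ⇒ p=451, q=30
→ (451, 30).  Check: 451²=203401, 226·30²=203400, difference 1.
n=2: (451,30)∘(451,30) = (451·451+226·30·30, 451·30+30·451) = (406801,27060)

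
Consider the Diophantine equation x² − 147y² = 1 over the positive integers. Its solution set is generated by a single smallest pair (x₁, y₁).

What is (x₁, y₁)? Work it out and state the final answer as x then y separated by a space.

97 8

d=147: √d = [12; 8,24] (ℓ=2, even), read p_1/q_1
i=0: a=12 ⇒ p=12, q=1
i=1: a=8 ⇒ p=97, q=8
→ (97, 8).  Check: 97²=9409, 147·8²=9408, difference 1.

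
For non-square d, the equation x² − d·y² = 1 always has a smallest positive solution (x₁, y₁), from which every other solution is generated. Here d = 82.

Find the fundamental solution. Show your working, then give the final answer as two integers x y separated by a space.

√82 = [9; 18, …], period ℓ=1 (odd) → k=1
k=0  a_k=9  p_k/q_k = 9/1
k=1  a_k=18  p_k/q_k = 163/18
→ (163, 18).  Check: 163²=26569, 82·18²=26568, difference 1.

163 18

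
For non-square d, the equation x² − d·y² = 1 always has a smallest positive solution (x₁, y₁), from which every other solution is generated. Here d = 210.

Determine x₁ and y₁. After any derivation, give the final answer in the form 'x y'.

29 2

d=210: √d = [14; 2,28] (ℓ=2, even), read p_1/q_1
step 0: (14, 1)  from 14·(1,0) + (0,1)
step 1: (29, 2)  from 2·(14,1) + (1,0)
fundamental: x₁=29, y₁=2  (since 841 − 210·4 = 1)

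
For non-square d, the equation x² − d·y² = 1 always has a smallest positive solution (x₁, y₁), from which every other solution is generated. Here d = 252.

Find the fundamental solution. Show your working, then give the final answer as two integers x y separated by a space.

127 8

d=252: √d = [15; 1,6,1,30] (ℓ=4, even), read p_3/q_3
k=0  a_k=15  p_k/q_k = 15/1
k=1  a_k=1  p_k/q_k = 16/1
k=2  a_k=6  p_k/q_k = 111/7
k=3  a_k=1  p_k/q_k = 127/8
fundamental: x₁=127, y₁=8  (since 16129 − 252·64 = 1)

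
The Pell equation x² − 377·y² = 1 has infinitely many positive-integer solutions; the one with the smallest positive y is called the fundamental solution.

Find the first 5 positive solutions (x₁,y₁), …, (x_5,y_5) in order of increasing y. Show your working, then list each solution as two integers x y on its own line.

√377 = [19; 2,2,2,38, …], period ℓ=4 (even) → k=3
a_0=19:  p_0=19·1+0=19,  q_0=19·0+1=1
…
a_2=2:  p_2=2·39+19=97,  q_2=2·2+1=5
a_3=2:  p_3=2·97+39=233,  q_3=2·5+2=12
(x₁, y₁) = (233, 12);  233² − 377·12² = 1 ✓
k=2:  x_2 = 233·233+377·12·12 = 108577,  y_2 = 233·12+12·233 = 5592
k=3:  x_3 = 233·108577+377·12·5592 = 50596649,  y_3 = 233·5592+12·108577 = 2605860
k=4:  x_4 = 233·50596649+377·12·2605860 = 23577929857,  y_4 = 233·2605860+12·50596649 = 1214325168
k=5:  x_5 = 233·23577929857+377·12·1214325168 = 10987264716713,  y_5 = 233·1214325168+12·23577929857 = 565872922428

233 12
108577 5592
50596649 2605860
23577929857 1214325168
10987264716713 565872922428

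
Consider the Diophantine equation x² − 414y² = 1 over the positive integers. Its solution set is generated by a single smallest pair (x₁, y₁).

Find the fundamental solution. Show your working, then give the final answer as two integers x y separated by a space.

24335 1196

√414 → a₀=20, period (2,1,7,2,7,1,2,40); ℓ=8 even so k=7
a_0=20:  p_0=20·1+0=20,  q_0=20·0+1=1
a_1=2:  p_1=2·20+1=41,  q_1=2·1+0=2
…
a_6=1:  p_6=1·7447+997=8444,  q_6=1·366+49=415
a_7=2:  p_7=2·8444+7447=24335,  q_7=2·415+366=1196
→ (24335, 1196).  Check: 24335²=592192225, 414·1196²=592192224, difference 1.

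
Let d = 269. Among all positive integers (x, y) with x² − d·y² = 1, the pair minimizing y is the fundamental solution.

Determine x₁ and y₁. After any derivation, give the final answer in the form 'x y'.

√269 → a₀=16, period (2,2,32); ℓ=3 odd so k=5
k=0  a_k=16  p_k/q_k = 16/1
k=1  a_k=2  p_k/q_k = 33/2
k=2  a_k=2  p_k/q_k = 82/5
k=3  a_k=32  p_k/q_k = 2657/162
k=4  a_k=2  p_k/q_k = 5396/329
k=5  a_k=2  p_k/q_k = 13449/820
(x₁, y₁) = (13449, 820);  13449² − 269·820² = 1 ✓

13449 820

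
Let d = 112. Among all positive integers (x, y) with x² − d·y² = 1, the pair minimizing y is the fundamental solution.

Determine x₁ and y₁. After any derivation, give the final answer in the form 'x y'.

√112 → a₀=10, period (1,1,2,1,1,20); ℓ=6 even so k=5
step 0: (10, 1)  from 10·(1,0) + (0,1)
…
step 3: (53, 5)  from 2·(21,2) + (11,1)
step 4: (74, 7)  from 1·(53,5) + (21,2)
step 5: (127, 12)  from 1·(74,7) + (53,5)
→ (127, 12).  Check: 127²=16129, 112·12²=16128, difference 1.

127 12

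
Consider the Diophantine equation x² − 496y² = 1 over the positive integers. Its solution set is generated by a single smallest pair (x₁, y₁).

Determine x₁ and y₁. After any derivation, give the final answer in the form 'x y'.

d=496: √d = [22; 3,1,2,4,1,…,1,3,44] (ℓ=16, even), read p_15/q_15
i=0: a=22 ⇒ p=22, q=1
i=1: a=3 ⇒ p=67, q=3
i=2: a=1 ⇒ p=89, q=4
i=3: a=2 ⇒ p=245, q=11
i=4: a=4 ⇒ p=1069, q=48
…
i=7: a=2 ⇒ p=6080, q=273
…
i=10: a=1 ⇒ p=49709, q=2232
…
i=14: a=1 ⇒ p=1252502, q=56239
i=15: a=3 ⇒ p=4620799, q=207480
(x₁, y₁) = (4620799, 207480);  4620799² − 496·207480² = 1 ✓

4620799 207480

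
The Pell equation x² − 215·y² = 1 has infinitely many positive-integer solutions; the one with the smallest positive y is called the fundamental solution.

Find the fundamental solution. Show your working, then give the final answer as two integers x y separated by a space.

44 3

√215 = [14; 1,1,1,28, …], period ℓ=4 (even) → k=3
a_0=14:  p_0=14·1+0=14,  q_0=14·0+1=1
…
a_2=1:  p_2=1·15+14=29,  q_2=1·1+1=2
a_3=1:  p_3=1·29+15=44,  q_3=1·2+1=3
→ (44, 3).  Check: 44²=1936, 215·3²=1935, difference 1.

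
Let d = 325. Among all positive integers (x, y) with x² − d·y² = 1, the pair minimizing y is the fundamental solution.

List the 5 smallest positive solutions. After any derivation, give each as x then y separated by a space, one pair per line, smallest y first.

649 36
842401 46728
1093435849 60652908
1419278889601 78727427856
1842222905266249 102188140704180

√325 = [18; 36, …], period ℓ=1 (odd) → k=1
k=0  a_k=18  p_k/q_k = 18/1
k=1  a_k=36  p_k/q_k = 649/36
fundamental: x₁=649, y₁=36  (since 421201 − 325·1296 = 1)
(649+36√325)^2 = 842401 + 46728√325
(649+36√325)^3 = 1093435849 + 60652908√325
(649+36√325)^4 = 1419278889601 + 78727427856√325
(649+36√325)^5 = 1842222905266249 + 102188140704180√325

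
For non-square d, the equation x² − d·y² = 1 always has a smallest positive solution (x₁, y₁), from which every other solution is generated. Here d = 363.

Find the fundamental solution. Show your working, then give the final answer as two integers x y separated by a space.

362 19

d=363: √d = [19; 19,38] (ℓ=2, even), read p_1/q_1
i=0: a=19 ⇒ p=19, q=1
i=1: a=19 ⇒ p=362, q=19
fundamental: x₁=362, y₁=19  (since 131044 − 363·361 = 1)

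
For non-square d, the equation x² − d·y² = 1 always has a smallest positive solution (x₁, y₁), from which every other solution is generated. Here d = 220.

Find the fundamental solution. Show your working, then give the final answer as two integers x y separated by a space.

89 6

√220 → a₀=14, period (1,4,1,28); ℓ=4 even so k=3
k=0  a_k=14  p_k/q_k = 14/1
k=1  a_k=1  p_k/q_k = 15/1
k=2  a_k=4  p_k/q_k = 74/5
k=3  a_k=1  p_k/q_k = 89/6
→ (89, 6).  Check: 89²=7921, 220·6²=7920, difference 1.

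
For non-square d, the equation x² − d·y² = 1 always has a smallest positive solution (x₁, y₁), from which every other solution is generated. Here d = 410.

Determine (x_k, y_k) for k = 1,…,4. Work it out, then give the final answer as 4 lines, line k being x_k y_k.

[20; 4,40] for √410; ℓ=2 ⇒ convergent index 1
k=0  a_k=20  p_k/q_k = 20/1
k=1  a_k=4  p_k/q_k = 81/4
fundamental: x₁=81, y₁=4  (since 6561 − 410·16 = 1)
k=2:  x_2 = 81·81+410·4·4 = 13121,  y_2 = 81·4+4·81 = 648
k=3:  x_3 = 81·13121+410·4·648 = 2125521,  y_3 = 81·648+4·13121 = 104972
k=4:  x_4 = 81·2125521+410·4·104972 = 344321281,  y_4 = 81·104972+4·2125521 = 17004816

81 4
13121 648
2125521 104972
344321281 17004816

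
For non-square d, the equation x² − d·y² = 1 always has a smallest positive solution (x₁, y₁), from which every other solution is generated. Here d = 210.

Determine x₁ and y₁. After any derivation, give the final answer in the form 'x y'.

d=210: √d = [14; 2,28] (ℓ=2, even), read p_1/q_1
i=0: a=14 ⇒ p=14, q=1
i=1: a=2 ⇒ p=29, q=2
→ (29, 2).  Check: 29²=841, 210·2²=840, difference 1.

29 2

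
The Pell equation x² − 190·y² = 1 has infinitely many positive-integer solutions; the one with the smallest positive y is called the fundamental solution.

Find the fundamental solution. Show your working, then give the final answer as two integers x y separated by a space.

[13; 1,3,1,1,1,…,3,1,26] for √190; ℓ=14 ⇒ convergent index 13
step 0: (13, 1)  from 13·(1,0) + (0,1)
step 1: (14, 1)  from 1·(13,1) + (1,0)
…
step 8: (2936, 213)  from 2·(1213,88) + (510,37)
step 9: (4149, 301)  from 1·(2936,213) + (1213,88)
…
step 12: (40787, 2959)  from 3·(11234,815) + (7085,514)
step 13: (52021, 3774)  from 1·(40787,2959) + (11234,815)
→ (52021, 3774).  Check: 52021²=2706184441, 190·3774²=2706184440, difference 1.

52021 3774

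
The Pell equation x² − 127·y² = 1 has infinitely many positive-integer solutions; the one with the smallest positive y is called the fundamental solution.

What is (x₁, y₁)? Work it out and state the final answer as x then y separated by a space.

[11; 3,1,2,2,7,11,7,2,2,1,3,22] for √127; ℓ=12 ⇒ convergent index 11
step 0: (11, 1)  from 11·(1,0) + (0,1)
step 1: (34, 3)  from 3·(11,1) + (1,0)
step 2: (45, 4)  from 1·(34,3) + (11,1)
step 3: (124, 11)  from 2·(45,4) + (34,3)
…
step 10: (1274561, 113099)  from 1·(906941,80478) + (367620,32621)
step 11: (4730624, 419775)  from 3·(1274561,113099) + (906941,80478)
(x₁, y₁) = (4730624, 419775);  4730624² − 127·419775² = 1 ✓

4730624 419775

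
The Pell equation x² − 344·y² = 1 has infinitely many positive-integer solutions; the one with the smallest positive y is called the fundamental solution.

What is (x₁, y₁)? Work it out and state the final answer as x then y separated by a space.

10405 561

√344 → a₀=18, period (1,1,4,1,3,1,4,1,1,36); ℓ=10 even so k=9
k=0  a_k=18  p_k/q_k = 18/1
k=1  a_k=1  p_k/q_k = 19/1
k=2  a_k=1  p_k/q_k = 37/2
…
k=4  a_k=1  p_k/q_k = 204/11
…
k=6  a_k=1  p_k/q_k = 983/53
…
k=8  a_k=1  p_k/q_k = 5694/307
k=9  a_k=1  p_k/q_k = 10405/561
(x₁, y₁) = (10405, 561);  10405² − 344·561² = 1 ✓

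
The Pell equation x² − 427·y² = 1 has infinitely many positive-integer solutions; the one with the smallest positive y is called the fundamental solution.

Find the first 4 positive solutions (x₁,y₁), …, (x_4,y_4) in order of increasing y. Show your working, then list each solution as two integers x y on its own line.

62 3
7687 372
953126 46125
118179937 5719128

√427 = [20; 1,1,1,40, …], period ℓ=4 (even) → k=3
step 0: (20, 1)  from 20·(1,0) + (0,1)
…
step 2: (41, 2)  from 1·(21,1) + (20,1)
step 3: (62, 3)  from 1·(41,2) + (21,1)
fundamental: x₁=62, y₁=3  (since 3844 − 427·9 = 1)
k=2:  x_2 = 62·62+427·3·3 = 7687,  y_2 = 62·3+3·62 = 372
k=3:  x_3 = 62·7687+427·3·372 = 953126,  y_3 = 62·372+3·7687 = 46125
k=4:  x_4 = 62·953126+427·3·46125 = 118179937,  y_4 = 62·46125+3·953126 = 5719128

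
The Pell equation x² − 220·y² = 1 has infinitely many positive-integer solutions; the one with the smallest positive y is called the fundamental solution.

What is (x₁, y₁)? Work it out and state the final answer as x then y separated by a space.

89 6

√220 = [14; 1,4,1,28, …], period ℓ=4 (even) → k=3
k=0  a_k=14  p_k/q_k = 14/1
k=1  a_k=1  p_k/q_k = 15/1
k=2  a_k=4  p_k/q_k = 74/5
k=3  a_k=1  p_k/q_k = 89/6
fundamental: x₁=89, y₁=6  (since 7921 − 220·36 = 1)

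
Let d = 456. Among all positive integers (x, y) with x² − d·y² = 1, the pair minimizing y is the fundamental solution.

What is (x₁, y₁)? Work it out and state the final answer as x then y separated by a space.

[21; 2,1,4,1,2,42] for √456; ℓ=6 ⇒ convergent index 5
k=0  a_k=21  p_k/q_k = 21/1
…
k=2  a_k=1  p_k/q_k = 64/3
…
k=4  a_k=1  p_k/q_k = 363/17
k=5  a_k=2  p_k/q_k = 1025/48
→ (1025, 48).  Check: 1025²=1050625, 456·48²=1050624, difference 1.

1025 48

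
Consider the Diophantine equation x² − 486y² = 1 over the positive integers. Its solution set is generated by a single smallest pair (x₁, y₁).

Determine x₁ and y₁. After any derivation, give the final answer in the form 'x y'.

485 22

√486 = [22; 22,44, …], period ℓ=2 (even) → k=1
a_0=22:  p_0=22·1+0=22,  q_0=22·0+1=1
a_1=22:  p_1=22·22+1=485,  q_1=22·1+0=22
fundamental: x₁=485, y₁=22  (since 235225 − 486·484 = 1)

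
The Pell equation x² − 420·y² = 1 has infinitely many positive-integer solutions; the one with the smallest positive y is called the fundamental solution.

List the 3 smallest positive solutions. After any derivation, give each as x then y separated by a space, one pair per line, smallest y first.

√420 → a₀=20, period (2,40); ℓ=2 even so k=1
i=0: a=20 ⇒ p=20, q=1
i=1: a=2 ⇒ p=41, q=2
fundamental: x₁=41, y₁=2  (since 1681 − 420·4 = 1)
n=2: (41,2)∘(41,2) = (41·41+420·2·2, 41·2+2·41) = (3361,164)
n=3: (3361,164)∘(41,2) = (41·3361+420·2·164, 41·164+2·3361) = (275561,13446)

41 2
3361 164
275561 13446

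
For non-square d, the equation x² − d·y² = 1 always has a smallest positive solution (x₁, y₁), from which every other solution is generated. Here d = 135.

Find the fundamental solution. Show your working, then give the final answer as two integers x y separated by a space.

244 21

d=135: √d = [11; 1,1,1,1,1,1,1,22] (ℓ=8, even), read p_7/q_7
step 0: (11, 1)  from 11·(1,0) + (0,1)
step 1: (12, 1)  from 1·(11,1) + (1,0)
step 2: (23, 2)  from 1·(12,1) + (11,1)
…
step 4: (58, 5)  from 1·(35,3) + (23,2)
…
step 6: (151, 13)  from 1·(93,8) + (58,5)
step 7: (244, 21)  from 1·(151,13) + (93,8)
→ (244, 21).  Check: 244²=59536, 135·21²=59535, difference 1.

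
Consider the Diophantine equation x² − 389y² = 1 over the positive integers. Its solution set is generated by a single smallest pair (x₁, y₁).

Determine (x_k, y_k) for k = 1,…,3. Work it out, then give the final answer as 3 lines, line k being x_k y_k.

3287049 166660
21609382256801 1095639172680
142062196675667653449 7202839293837075980

√389 = [19; 1,2,1,1,1,1,2,1,38, …], period ℓ=9 (odd) → k=17
a_0=19:  p_0=19·1+0=19,  q_0=19·0+1=1
…
a_2=2:  p_2=2·20+19=59,  q_2=2·1+1=3
…
a_6=1:  p_6=1·217+138=355,  q_6=1·11+7=18
a_7=2:  p_7=2·355+217=927,  q_7=2·18+11=47
…
a_13=1:  p_13=1·202418+151493=353911,  q_13=1·10263+7681=17944
a_14=1:  p_14=1·353911+202418=556329,  q_14=1·17944+10263=28207
…
a_16=2:  p_16=2·910240+556329=2376809,  q_16=2·46151+28207=120509
a_17=1:  p_17=1·2376809+910240=3287049,  q_17=1·120509+46151=166660
fundamental: x₁=3287049, y₁=166660  (since 10804691128401 − 389·27775555600 = 1)
k=2:  x_2 = 3287049·3287049+389·166660·166660 = 21609382256801,  y_2 = 3287049·166660+166660·3287049 = 1095639172680
k=3:  x_3 = 3287049·21609382256801+389·166660·1095639172680 = 142062196675667653449,  y_3 = 3287049·1095639172680+166660·21609382256801 = 7202839293837075980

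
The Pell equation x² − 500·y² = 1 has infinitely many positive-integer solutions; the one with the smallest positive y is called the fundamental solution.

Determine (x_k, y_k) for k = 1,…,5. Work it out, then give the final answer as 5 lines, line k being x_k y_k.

930249 41602
1730726404001 77400437796
3220013013190122249 144003359718540806
5990827771012465337616001 267917962749548332043592
11145923086309929722690704506249 498460833859465169310720288010

√500 → a₀=22, period (2,1,3,2,1,…,1,2,44); ℓ=14 even so k=13
step 0: (22, 1)  from 22·(1,0) + (0,1)
…
step 3: (246, 11)  from 3·(67,3) + (45,2)
step 4: (559, 25)  from 2·(246,11) + (67,3)
step 5: (805, 36)  from 1·(559,25) + (246,11)
step 6: (1364, 61)  from 1·(805,36) + (559,25)
step 7: (14445, 646)  from 10·(1364,61) + (805,36)
…
step 9: (30254, 1353)  from 1·(15809,707) + (14445,646)
step 10: (76317, 3413)  from 2·(30254,1353) + (15809,707)
step 11: (259205, 11592)  from 3·(76317,3413) + (30254,1353)
step 12: (335522, 15005)  from 1·(259205,11592) + (76317,3413)
step 13: (930249, 41602)  from 2·(335522,15005) + (259205,11592)
(x₁, y₁) = (930249, 41602);  930249² − 500·41602² = 1 ✓
(x_2, y_2) = (930249·930249 + 500·41602·41602, 930249·41602 + 41602·930249) = (1730726404001, 77400437796)
(x_3, y_3) = (930249·1730726404001 + 500·41602·77400437796, 930249·77400437796 + 41602·1730726404001) = (3220013013190122249, 144003359718540806)
(x_4, y_4) = (930249·3220013013190122249 + 500·41602·144003359718540806, 930249·144003359718540806 + 41602·3220013013190122249) = (5990827771012465337616001, 267917962749548332043592)
(x_5, y_5) = (930249·5990827771012465337616001 + 500·41602·267917962749548332043592, 930249·267917962749548332043592 + 41602·5990827771012465337616001) = (11145923086309929722690704506249, 498460833859465169310720288010)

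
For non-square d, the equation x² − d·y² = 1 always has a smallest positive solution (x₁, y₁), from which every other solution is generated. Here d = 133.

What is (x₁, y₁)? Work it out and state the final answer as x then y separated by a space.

2588599 224460

d=133: √d = [11; 1,1,7,5,1,…,1,1,22] (ℓ=16, even), read p_15/q_15
k=0  a_k=11  p_k/q_k = 11/1
k=1  a_k=1  p_k/q_k = 12/1
k=2  a_k=1  p_k/q_k = 23/2
k=3  a_k=7  p_k/q_k = 173/15
k=4  a_k=5  p_k/q_k = 888/77
k=5  a_k=1  p_k/q_k = 1061/92
k=6  a_k=1  p_k/q_k = 1949/169
…
k=8  a_k=2  p_k/q_k = 7969/691
k=9  a_k=1  p_k/q_k = 10979/952
k=10  a_k=1  p_k/q_k = 18948/1643
…
k=12  a_k=5  p_k/q_k = 168583/14618
k=13  a_k=7  p_k/q_k = 1210008/104921
k=14  a_k=1  p_k/q_k = 1378591/119539
k=15  a_k=1  p_k/q_k = 2588599/224460
→ (2588599, 224460).  Check: 2588599²=6700844782801, 133·224460²=6700844782800, difference 1.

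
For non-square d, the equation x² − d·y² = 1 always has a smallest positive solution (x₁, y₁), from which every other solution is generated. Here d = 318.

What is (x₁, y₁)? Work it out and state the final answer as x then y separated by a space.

d=318: √d = [17; 1,4,1,34] (ℓ=4, even), read p_3/q_3
k=0  a_k=17  p_k/q_k = 17/1
…
k=2  a_k=4  p_k/q_k = 89/5
k=3  a_k=1  p_k/q_k = 107/6
→ (107, 6).  Check: 107²=11449, 318·6²=11448, difference 1.

107 6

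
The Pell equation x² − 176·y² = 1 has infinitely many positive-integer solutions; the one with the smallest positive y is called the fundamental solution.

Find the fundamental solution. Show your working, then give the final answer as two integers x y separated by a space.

d=176: √d = [13; 3,1,3,26] (ℓ=4, even), read p_3/q_3
a_0=13:  p_0=13·1+0=13,  q_0=13·0+1=1
a_1=3:  p_1=3·13+1=40,  q_1=3·1+0=3
a_2=1:  p_2=1·40+13=53,  q_2=1·3+1=4
a_3=3:  p_3=3·53+40=199,  q_3=3·4+3=15
(x₁, y₁) = (199, 15);  199² − 176·15² = 1 ✓

199 15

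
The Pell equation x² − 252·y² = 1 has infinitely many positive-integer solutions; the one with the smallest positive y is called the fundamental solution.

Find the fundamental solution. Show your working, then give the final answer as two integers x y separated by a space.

√252 → a₀=15, period (1,6,1,30); ℓ=4 even so k=3
a_0=15:  p_0=15·1+0=15,  q_0=15·0+1=1
…
a_2=6:  p_2=6·16+15=111,  q_2=6·1+1=7
a_3=1:  p_3=1·111+16=127,  q_3=1·7+1=8
→ (127, 8).  Check: 127²=16129, 252·8²=16128, difference 1.

127 8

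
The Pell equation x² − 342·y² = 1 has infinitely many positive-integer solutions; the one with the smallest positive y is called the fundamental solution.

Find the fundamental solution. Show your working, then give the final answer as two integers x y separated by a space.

37 2

√342 = [18; 2,36, …], period ℓ=2 (even) → k=1
a_0=18:  p_0=18·1+0=18,  q_0=18·0+1=1
a_1=2:  p_1=2·18+1=37,  q_1=2·1+0=2
fundamental: x₁=37, y₁=2  (since 1369 − 342·4 = 1)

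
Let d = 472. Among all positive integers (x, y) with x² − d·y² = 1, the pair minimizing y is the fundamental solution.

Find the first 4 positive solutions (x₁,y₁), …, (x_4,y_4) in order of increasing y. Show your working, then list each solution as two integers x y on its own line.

d=472: √d = [21; 1,2,1,1,1,…,2,1,42] (ℓ=14, even), read p_13/q_13
k=0  a_k=21  p_k/q_k = 21/1
…
k=3  a_k=1  p_k/q_k = 87/4
…
k=5  a_k=1  p_k/q_k = 239/11
…
k=8  a_k=4  p_k/q_k = 24224/1115
k=9  a_k=1  p_k/q_k = 30003/1381
k=10  a_k=1  p_k/q_k = 54227/2496
…
k=12  a_k=2  p_k/q_k = 222687/10250
k=13  a_k=1  p_k/q_k = 306917/14127
→ (306917, 14127).  Check: 306917²=94198044889, 472·14127²=94198044888, difference 1.
n=2: (306917,14127)∘(306917,14127) = (306917·306917+472·14127·14127, 306917·14127+14127·306917) = (188396089777,8671632918)
n=3: (188396089777,8671632918)∘(306917,14127) = (306917·188396089777+472·14127·8671632918, 306917·8671632918+14127·188396089777) = (115643925371868101,5322943120573485)
n=4: (115643925371868101,5322943120573485)∘(306917,14127) = (306917·115643925371868101+472·14127·5322943120573485, 306917·5322943120573485+14127·115643925371868101) = (70986173286526887819457,3267403467465432958572)

306917 14127
188396089777 8671632918
115643925371868101 5322943120573485
70986173286526887819457 3267403467465432958572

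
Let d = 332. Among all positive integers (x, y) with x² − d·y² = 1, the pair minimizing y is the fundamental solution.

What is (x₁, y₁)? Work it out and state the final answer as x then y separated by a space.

13447 738

√332 → a₀=18, period (4,1,1,8,1,1,4,36); ℓ=8 even so k=7
a_0=18:  p_0=18·1+0=18,  q_0=18·0+1=1
…
a_5=1:  p_5=1·1403+164=1567,  q_5=1·77+9=86
a_6=1:  p_6=1·1567+1403=2970,  q_6=1·86+77=163
a_7=4:  p_7=4·2970+1567=13447,  q_7=4·163+86=738
(x₁, y₁) = (13447, 738);  13447² − 332·738² = 1 ✓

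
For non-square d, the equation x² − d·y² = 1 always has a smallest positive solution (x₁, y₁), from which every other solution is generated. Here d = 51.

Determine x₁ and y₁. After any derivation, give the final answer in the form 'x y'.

50 7

d=51: √d = [7; 7,14] (ℓ=2, even), read p_1/q_1
i=0: a=7 ⇒ p=7, q=1
i=1: a=7 ⇒ p=50, q=7
(x₁, y₁) = (50, 7);  50² − 51·7² = 1 ✓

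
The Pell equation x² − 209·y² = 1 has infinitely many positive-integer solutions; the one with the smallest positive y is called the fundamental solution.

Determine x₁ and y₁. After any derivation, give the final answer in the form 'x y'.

√209 = [14; 2,5,3,2,3,5,2,28, …], period ℓ=8 (even) → k=7
i=0: a=14 ⇒ p=14, q=1
…
i=3: a=3 ⇒ p=506, q=35
…
i=6: a=5 ⇒ p=21266, q=1471
i=7: a=2 ⇒ p=46551, q=3220
→ (46551, 3220).  Check: 46551²=2166995601, 209·3220²=2166995600, difference 1.

46551 3220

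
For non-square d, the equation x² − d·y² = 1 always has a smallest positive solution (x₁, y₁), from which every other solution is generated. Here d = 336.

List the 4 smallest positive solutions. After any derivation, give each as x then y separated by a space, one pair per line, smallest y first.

[18; 3,36] for √336; ℓ=2 ⇒ convergent index 1
a_0=18:  p_0=18·1+0=18,  q_0=18·0+1=1
a_1=3:  p_1=3·18+1=55,  q_1=3·1+0=3
→ (55, 3).  Check: 55²=3025, 336·3²=3024, difference 1.
k=2:  x_2 = 55·55+336·3·3 = 6049,  y_2 = 55·3+3·55 = 330
k=3:  x_3 = 55·6049+336·3·330 = 665335,  y_3 = 55·330+3·6049 = 36297
k=4:  x_4 = 55·665335+336·3·36297 = 73180801,  y_4 = 55·36297+3·665335 = 3992340

55 3
6049 330
665335 36297
73180801 3992340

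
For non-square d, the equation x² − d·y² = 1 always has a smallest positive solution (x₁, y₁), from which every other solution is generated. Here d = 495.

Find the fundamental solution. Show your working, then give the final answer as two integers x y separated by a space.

89 4

√495 = [22; 4,44, …], period ℓ=2 (even) → k=1
step 0: (22, 1)  from 22·(1,0) + (0,1)
step 1: (89, 4)  from 4·(22,1) + (1,0)
(x₁, y₁) = (89, 4);  89² − 495·4² = 1 ✓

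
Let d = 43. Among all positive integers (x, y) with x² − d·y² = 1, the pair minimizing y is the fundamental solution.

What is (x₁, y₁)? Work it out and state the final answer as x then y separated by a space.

[6; 1,1,3,1,5,1,3,1,1,12] for √43; ℓ=10 ⇒ convergent index 9
k=0  a_k=6  p_k/q_k = 6/1
…
k=6  a_k=1  p_k/q_k = 400/61
k=7  a_k=3  p_k/q_k = 1541/235
k=8  a_k=1  p_k/q_k = 1941/296
k=9  a_k=1  p_k/q_k = 3482/531
→ (3482, 531).  Check: 3482²=12124324, 43·531²=12124323, difference 1.

3482 531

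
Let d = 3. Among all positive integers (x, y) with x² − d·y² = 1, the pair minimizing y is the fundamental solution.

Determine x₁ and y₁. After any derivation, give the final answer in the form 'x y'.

2 1

[1; 1,2] for √3; ℓ=2 ⇒ convergent index 1
i=0: a=1 ⇒ p=1, q=1
i=1: a=1 ⇒ p=2, q=1
fundamental: x₁=2, y₁=1  (since 4 − 3·1 = 1)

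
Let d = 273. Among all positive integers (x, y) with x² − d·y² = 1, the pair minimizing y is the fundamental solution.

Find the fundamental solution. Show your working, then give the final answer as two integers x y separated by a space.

727 44

√273 = [16; 1,1,10,1,1,32, …], period ℓ=6 (even) → k=5
k=0  a_k=16  p_k/q_k = 16/1
…
k=2  a_k=1  p_k/q_k = 33/2
k=3  a_k=10  p_k/q_k = 347/21
k=4  a_k=1  p_k/q_k = 380/23
k=5  a_k=1  p_k/q_k = 727/44
→ (727, 44).  Check: 727²=528529, 273·44²=528528, difference 1.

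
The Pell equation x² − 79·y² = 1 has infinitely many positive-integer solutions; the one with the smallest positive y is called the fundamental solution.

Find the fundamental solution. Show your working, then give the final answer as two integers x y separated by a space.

d=79: √d = [8; 1,7,1,16] (ℓ=4, even), read p_3/q_3
k=0  a_k=8  p_k/q_k = 8/1
…
k=2  a_k=7  p_k/q_k = 71/8
k=3  a_k=1  p_k/q_k = 80/9
fundamental: x₁=80, y₁=9  (since 6400 − 79·81 = 1)

80 9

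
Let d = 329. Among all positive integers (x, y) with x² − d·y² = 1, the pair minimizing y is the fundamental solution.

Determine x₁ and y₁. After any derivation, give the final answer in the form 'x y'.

[18; 7,4,2,1,1,4,1,1,2,4,7,36] for √329; ℓ=12 ⇒ convergent index 11
k=0  a_k=18  p_k/q_k = 18/1
k=1  a_k=7  p_k/q_k = 127/7
k=2  a_k=4  p_k/q_k = 526/29
k=3  a_k=2  p_k/q_k = 1179/65
k=4  a_k=1  p_k/q_k = 1705/94
…
k=6  a_k=4  p_k/q_k = 13241/730
k=7  a_k=1  p_k/q_k = 16125/889
k=8  a_k=1  p_k/q_k = 29366/1619
k=9  a_k=2  p_k/q_k = 74857/4127
k=10  a_k=4  p_k/q_k = 328794/18127
k=11  a_k=7  p_k/q_k = 2376415/131016
fundamental: x₁=2376415, y₁=131016  (since 5647348252225 − 329·17165192256 = 1)

2376415 131016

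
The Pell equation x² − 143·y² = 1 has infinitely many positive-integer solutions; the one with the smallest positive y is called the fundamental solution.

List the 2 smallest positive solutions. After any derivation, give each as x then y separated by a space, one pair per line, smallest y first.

12 1
287 24

√143 → a₀=11, period (1,22); ℓ=2 even so k=1
i=0: a=11 ⇒ p=11, q=1
i=1: a=1 ⇒ p=12, q=1
fundamental: x₁=12, y₁=1  (since 144 − 143·1 = 1)
n=2: (12,1)∘(12,1) = (12·12+143·1·1, 12·1+1·12) = (287,24)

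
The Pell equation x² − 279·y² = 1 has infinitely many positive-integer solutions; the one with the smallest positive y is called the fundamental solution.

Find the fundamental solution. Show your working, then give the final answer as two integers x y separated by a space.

[16; 1,2,2,1,2,2,1,32] for √279; ℓ=8 ⇒ convergent index 7
i=0: a=16 ⇒ p=16, q=1
…
i=2: a=2 ⇒ p=50, q=3
i=3: a=2 ⇒ p=117, q=7
…
i=6: a=2 ⇒ p=1069, q=64
i=7: a=1 ⇒ p=1520, q=91
→ (1520, 91).  Check: 1520²=2310400, 279·91²=2310399, difference 1.

1520 91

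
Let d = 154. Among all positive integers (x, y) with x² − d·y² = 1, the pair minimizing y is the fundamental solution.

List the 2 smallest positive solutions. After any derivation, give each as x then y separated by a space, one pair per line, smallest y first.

[12; 2,2,3,1,2,1,3,2,2,24] for √154; ℓ=10 ⇒ convergent index 9
i=0: a=12 ⇒ p=12, q=1
i=1: a=2 ⇒ p=25, q=2
i=2: a=2 ⇒ p=62, q=5
i=3: a=3 ⇒ p=211, q=17
i=4: a=1 ⇒ p=273, q=22
…
i=6: a=1 ⇒ p=1030, q=83
…
i=8: a=2 ⇒ p=8724, q=703
i=9: a=2 ⇒ p=21295, q=1716
(x₁, y₁) = (21295, 1716);  21295² − 154·1716² = 1 ✓
(21295+1716√154)^2 = 906954049 + 73084440√154

21295 1716
906954049 73084440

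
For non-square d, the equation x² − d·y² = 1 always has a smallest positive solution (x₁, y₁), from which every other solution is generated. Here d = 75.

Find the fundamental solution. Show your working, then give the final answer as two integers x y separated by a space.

d=75: √d = [8; 1,1,1,16] (ℓ=4, even), read p_3/q_3
k=0  a_k=8  p_k/q_k = 8/1
…
k=2  a_k=1  p_k/q_k = 17/2
k=3  a_k=1  p_k/q_k = 26/3
(x₁, y₁) = (26, 3);  26² − 75·3² = 1 ✓

26 3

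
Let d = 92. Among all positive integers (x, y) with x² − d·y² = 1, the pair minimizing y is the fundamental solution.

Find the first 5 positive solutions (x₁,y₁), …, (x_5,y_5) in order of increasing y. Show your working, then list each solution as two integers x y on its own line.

1151 120
2649601 276240
6099380351 635904360
14040770918401 1463851560480
32321848554778751 3369785656320600

√92 → a₀=9, period (1,1,2,4,2,1,1,18); ℓ=8 even so k=7
k=0  a_k=9  p_k/q_k = 9/1
…
k=6  a_k=1  p_k/q_k = 681/71
k=7  a_k=1  p_k/q_k = 1151/120
fundamental: x₁=1151, y₁=120  (since 1324801 − 92·14400 = 1)
n=2: (1151,120)∘(1151,120) = (1151·1151+92·120·120, 1151·120+120·1151) = (2649601,276240)
n=3: (2649601,276240)∘(1151,120) = (1151·2649601+92·120·276240, 1151·276240+120·2649601) = (6099380351,635904360)
n=4: (6099380351,635904360)∘(1151,120) = (1151·6099380351+92·120·635904360, 1151·635904360+120·6099380351) = (14040770918401,1463851560480)
n=5: (14040770918401,1463851560480)∘(1151,120) = (1151·14040770918401+92·120·1463851560480, 1151·1463851560480+120·14040770918401) = (32321848554778751,3369785656320600)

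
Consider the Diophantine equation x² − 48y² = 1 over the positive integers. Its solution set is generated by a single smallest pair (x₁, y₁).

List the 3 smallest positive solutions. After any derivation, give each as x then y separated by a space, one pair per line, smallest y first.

d=48: √d = [6; 1,12] (ℓ=2, even), read p_1/q_1
a_0=6:  p_0=6·1+0=6,  q_0=6·0+1=1
a_1=1:  p_1=1·6+1=7,  q_1=1·1+0=1
→ (7, 1).  Check: 7²=49, 48·1²=48, difference 1.
(x_2, y_2) = (7·7 + 48·1·1, 7·1 + 1·7) = (97, 14)
(x_3, y_3) = (7·97 + 48·1·14, 7·14 + 1·97) = (1351, 195)

7 1
97 14
1351 195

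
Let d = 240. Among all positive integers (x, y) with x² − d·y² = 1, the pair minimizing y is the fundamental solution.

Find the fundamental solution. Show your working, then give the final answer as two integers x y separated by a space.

31 2

√240 → a₀=15, period (2,30); ℓ=2 even so k=1
a_0=15:  p_0=15·1+0=15,  q_0=15·0+1=1
a_1=2:  p_1=2·15+1=31,  q_1=2·1+0=2
→ (31, 2).  Check: 31²=961, 240·2²=960, difference 1.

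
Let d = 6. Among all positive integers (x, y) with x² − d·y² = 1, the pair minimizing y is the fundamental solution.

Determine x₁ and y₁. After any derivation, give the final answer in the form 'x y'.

5 2

d=6: √d = [2; 2,4] (ℓ=2, even), read p_1/q_1
k=0  a_k=2  p_k/q_k = 2/1
k=1  a_k=2  p_k/q_k = 5/2
(x₁, y₁) = (5, 2);  5² − 6·2² = 1 ✓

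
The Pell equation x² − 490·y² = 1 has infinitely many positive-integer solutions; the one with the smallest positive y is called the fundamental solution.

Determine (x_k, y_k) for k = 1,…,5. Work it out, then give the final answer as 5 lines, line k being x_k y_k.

√490 = [22; 7,2,1,4,4,4,1,2,7,44, …], period ℓ=10 (even) → k=9
a_0=22:  p_0=22·1+0=22,  q_0=22·0+1=1
a_1=7:  p_1=7·22+1=155,  q_1=7·1+0=7
a_2=2:  p_2=2·155+22=332,  q_2=2·7+1=15
a_3=1:  p_3=1·332+155=487,  q_3=1·15+7=22
a_4=4:  p_4=4·487+332=2280,  q_4=4·22+15=103
a_5=4:  p_5=4·2280+487=9607,  q_5=4·103+22=434
a_6=4:  p_6=4·9607+2280=40708,  q_6=4·434+103=1839
…
a_8=2:  p_8=2·50315+40708=141338,  q_8=2·2273+1839=6385
a_9=7:  p_9=7·141338+50315=1039681,  q_9=7·6385+2273=46968
fundamental: x₁=1039681, y₁=46968  (since 1080936581761 − 490·2205993024 = 1)
k=2:  x_2 = 1039681·1039681+490·46968·46968 = 2161873163521,  y_2 = 1039681·46968+46968·1039681 = 97663474416
k=3:  x_3 = 1039681·2161873163521+490·46968·97663474416 = 4495316905044313921,  y_3 = 1039681·97663474416+46968·2161873163521 = 203077717488555624
k=4:  x_4 = 1039681·4495316905044313921+490·46968·203077717488555624 = 9347391150304592810234881,  y_4 = 1039681·203077717488555624+46968·4495316905044313921 = 422272088792340335957472
k=5:  x_5 = 1039681·9347391150304592810234881+490·46968·422272088792340335957472 = 19436609957075163398170578312001,  y_5 = 1039681·422272088792340335957472+46968·9347391150304592810234881 = 878056535095215307939712337240

1039681 46968
2161873163521 97663474416
4495316905044313921 203077717488555624
9347391150304592810234881 422272088792340335957472
19436609957075163398170578312001 878056535095215307939712337240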